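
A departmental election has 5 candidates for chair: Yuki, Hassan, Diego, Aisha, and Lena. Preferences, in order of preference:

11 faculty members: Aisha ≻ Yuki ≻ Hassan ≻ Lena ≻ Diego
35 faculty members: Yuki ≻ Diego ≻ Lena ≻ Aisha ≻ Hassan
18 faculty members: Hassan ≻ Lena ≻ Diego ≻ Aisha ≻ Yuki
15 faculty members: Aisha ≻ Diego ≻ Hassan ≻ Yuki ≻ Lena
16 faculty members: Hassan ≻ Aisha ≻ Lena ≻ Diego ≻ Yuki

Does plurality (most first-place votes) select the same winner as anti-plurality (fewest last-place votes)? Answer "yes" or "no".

Plurality — first-place votes: Yuki 35, Hassan 34, Diego 0, Aisha 26, Lena 0. Winner: Yuki.
Anti-plurality — last-place votes: Yuki 34, Hassan 35, Diego 11, Aisha 0, Lena 15. Winner: Aisha.
The two methods disagree.

no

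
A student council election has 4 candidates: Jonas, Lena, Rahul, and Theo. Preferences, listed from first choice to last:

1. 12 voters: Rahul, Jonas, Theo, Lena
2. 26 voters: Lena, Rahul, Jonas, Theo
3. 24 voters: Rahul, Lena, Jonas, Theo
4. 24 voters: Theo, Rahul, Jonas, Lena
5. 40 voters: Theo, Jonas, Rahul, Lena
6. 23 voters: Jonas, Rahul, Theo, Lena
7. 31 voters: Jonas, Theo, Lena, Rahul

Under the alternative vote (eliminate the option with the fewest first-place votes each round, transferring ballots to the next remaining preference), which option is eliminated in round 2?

Round 1: Jonas 54, Lena 26, Rahul 36, Theo 64. Eliminate Lena.
Round 2: Jonas 54, Rahul 62, Theo 64. Eliminate Jonas.

Jonas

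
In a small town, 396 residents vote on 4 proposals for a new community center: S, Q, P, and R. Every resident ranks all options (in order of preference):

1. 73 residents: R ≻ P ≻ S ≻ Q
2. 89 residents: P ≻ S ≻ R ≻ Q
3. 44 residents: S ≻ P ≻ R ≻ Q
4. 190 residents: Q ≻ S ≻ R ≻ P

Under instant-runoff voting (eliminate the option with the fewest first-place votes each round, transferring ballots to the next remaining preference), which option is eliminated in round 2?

Round 1: S 44, Q 190, P 89, R 73. Eliminate S.
Round 2: Q 190, P 133, R 73. Eliminate R.

R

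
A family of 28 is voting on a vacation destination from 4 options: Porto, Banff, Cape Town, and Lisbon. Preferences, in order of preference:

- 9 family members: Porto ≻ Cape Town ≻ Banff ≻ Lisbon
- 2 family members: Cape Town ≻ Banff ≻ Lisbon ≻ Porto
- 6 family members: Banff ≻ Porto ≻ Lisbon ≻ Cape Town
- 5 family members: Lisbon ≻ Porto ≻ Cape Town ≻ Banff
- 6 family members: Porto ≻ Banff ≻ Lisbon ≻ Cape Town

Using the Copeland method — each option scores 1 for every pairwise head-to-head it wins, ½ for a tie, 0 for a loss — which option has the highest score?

Porto: beats Banff, Cape Town, and Lisbon → score 3.
Banff: beats Lisbon; loses to Porto and Cape Town → score 1.
Cape Town: beats Banff; loses to Porto and Lisbon → score 1.
Lisbon: beats Cape Town; loses to Porto and Banff → score 1.
Porto has the best pairwise record.

Porto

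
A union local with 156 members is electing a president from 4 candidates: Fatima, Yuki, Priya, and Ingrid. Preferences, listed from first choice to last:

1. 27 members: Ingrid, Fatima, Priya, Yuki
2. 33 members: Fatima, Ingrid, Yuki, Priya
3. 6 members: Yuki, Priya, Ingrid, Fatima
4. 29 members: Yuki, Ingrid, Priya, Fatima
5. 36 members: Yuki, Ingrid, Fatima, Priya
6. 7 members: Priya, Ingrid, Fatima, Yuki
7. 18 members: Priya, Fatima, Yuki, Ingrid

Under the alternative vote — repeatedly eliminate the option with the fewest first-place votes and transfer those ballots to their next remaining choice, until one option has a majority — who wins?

Fatima

Round 1: Fatima 33, Yuki 71, Priya 25, Ingrid 27. Eliminate Priya.
Round 2: Fatima 51, Yuki 71, Ingrid 34. Eliminate Ingrid.
Round 3: Fatima 85, Yuki 71. Fatima has a majority.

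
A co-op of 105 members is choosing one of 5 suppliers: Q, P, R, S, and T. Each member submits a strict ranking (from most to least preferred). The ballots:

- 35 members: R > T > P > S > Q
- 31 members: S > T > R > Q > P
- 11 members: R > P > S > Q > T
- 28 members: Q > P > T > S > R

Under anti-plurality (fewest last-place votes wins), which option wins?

S

Last-place votes: Q 35, P 31, R 28, S 0, T 11.
S is ranked last by the fewest voters, so S wins.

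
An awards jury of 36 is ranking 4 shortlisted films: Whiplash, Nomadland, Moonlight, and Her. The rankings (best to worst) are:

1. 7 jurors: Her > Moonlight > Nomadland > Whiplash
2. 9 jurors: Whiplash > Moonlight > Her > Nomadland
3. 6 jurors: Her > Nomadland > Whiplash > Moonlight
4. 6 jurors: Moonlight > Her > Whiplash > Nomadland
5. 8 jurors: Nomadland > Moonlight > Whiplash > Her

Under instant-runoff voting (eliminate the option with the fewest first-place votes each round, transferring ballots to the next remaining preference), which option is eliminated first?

Round 1: Whiplash 9, Nomadland 8, Moonlight 6, Her 13. Eliminate Moonlight.

Moonlight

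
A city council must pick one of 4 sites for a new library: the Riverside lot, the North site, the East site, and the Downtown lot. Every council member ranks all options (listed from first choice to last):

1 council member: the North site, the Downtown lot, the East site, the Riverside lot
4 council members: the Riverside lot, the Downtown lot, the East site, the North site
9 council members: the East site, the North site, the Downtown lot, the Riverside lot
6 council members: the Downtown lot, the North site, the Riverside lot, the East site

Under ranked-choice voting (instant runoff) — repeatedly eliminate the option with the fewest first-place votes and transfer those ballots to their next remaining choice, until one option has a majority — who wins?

Round 1: the Riverside lot 4, the North site 1, the East site 9, the Downtown lot 6. Eliminate the North site.
Round 2: the Riverside lot 4, the East site 9, the Downtown lot 7. Eliminate the Riverside lot.
Round 3: the East site 9, the Downtown lot 11. The Downtown lot has a majority.

the Downtown lot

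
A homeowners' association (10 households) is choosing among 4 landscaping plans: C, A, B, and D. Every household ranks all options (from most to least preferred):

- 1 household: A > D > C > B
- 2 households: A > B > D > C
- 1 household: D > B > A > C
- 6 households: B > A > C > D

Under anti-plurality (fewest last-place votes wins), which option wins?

A

Last-place votes: C 3, A 0, B 1, D 6.
A is ranked last by the fewest voters, so A wins.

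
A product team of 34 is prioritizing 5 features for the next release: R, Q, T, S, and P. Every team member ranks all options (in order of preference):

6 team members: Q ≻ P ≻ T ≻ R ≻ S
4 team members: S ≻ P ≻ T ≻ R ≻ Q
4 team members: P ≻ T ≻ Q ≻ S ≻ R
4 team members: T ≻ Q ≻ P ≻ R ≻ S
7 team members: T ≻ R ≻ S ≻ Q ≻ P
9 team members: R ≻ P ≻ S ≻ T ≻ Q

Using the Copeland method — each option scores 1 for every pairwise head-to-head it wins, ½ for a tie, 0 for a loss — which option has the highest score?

P

R: beats Q and S; loses to T and P → score 2.
Q: ties P; loses to R, T, and S → score 0.5.
T: beats R, Q, and S; loses to P → score 3.
S: beats Q; loses to R, T, and P → score 1.
P: beats R, T, and S; ties Q → score 3.5.
P has the best pairwise record.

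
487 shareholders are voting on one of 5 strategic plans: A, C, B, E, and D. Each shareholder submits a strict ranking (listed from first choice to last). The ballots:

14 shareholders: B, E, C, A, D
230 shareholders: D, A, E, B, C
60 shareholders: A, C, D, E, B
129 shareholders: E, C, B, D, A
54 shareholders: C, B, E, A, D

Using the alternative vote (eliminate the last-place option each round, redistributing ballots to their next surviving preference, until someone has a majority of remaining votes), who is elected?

Round 1: A 60, C 54, B 14, E 129, D 230. Eliminate B.
Round 2: A 60, C 54, E 143, D 230. Eliminate C.
Round 3: A 60, E 197, D 230. Eliminate A.
Round 4: E 197, D 290. D has a majority.

D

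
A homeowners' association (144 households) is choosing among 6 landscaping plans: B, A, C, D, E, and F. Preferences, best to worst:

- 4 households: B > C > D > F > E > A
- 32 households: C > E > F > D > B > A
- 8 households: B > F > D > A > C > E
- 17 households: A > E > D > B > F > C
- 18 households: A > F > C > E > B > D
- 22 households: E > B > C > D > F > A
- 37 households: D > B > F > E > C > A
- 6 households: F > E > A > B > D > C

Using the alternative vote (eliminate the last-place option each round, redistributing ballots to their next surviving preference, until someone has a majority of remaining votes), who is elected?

Round 1: B 12, A 35, C 32, D 37, E 22, F 6. Eliminate F.
Round 2: B 12, A 35, C 32, D 37, E 28. Eliminate B.
Round 3: A 35, C 36, D 45, E 28. Eliminate E.
Round 4: A 41, C 58, D 45. Eliminate A.
Round 5: C 76, D 68. C has a majority.

C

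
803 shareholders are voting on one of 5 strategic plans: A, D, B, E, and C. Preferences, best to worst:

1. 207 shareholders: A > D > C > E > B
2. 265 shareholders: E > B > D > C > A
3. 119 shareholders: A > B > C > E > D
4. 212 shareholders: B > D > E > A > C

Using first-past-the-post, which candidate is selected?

A

First-place votes: A 326, D 0, B 212, E 265, C 0.
A has the most first-place votes.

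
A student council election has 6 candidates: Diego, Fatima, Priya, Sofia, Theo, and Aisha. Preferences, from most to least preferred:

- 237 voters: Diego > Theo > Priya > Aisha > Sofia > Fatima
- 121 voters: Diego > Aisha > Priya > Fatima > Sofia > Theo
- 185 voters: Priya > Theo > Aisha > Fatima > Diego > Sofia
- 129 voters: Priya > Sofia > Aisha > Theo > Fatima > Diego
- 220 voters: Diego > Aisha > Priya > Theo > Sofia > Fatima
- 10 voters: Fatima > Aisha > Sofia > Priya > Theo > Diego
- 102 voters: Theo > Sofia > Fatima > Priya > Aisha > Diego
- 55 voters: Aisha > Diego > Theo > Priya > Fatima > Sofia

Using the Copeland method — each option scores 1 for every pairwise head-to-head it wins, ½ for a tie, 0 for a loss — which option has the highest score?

Diego

Diego: beats Fatima, Priya, Sofia, Theo, and Aisha → score 5.
Fatima: loses to Diego, Priya, Sofia, Theo, and Aisha → score 0.
Priya: beats Fatima, Sofia, Theo, and Aisha; loses to Diego → score 4.
Sofia: beats Fatima; loses to Diego, Priya, Theo, and Aisha → score 1.
Theo: beats Fatima and Sofia; loses to Diego, Priya, and Aisha → score 2.
Aisha: beats Fatima, Sofia, and Theo; loses to Diego and Priya → score 3.
Diego has the best pairwise record.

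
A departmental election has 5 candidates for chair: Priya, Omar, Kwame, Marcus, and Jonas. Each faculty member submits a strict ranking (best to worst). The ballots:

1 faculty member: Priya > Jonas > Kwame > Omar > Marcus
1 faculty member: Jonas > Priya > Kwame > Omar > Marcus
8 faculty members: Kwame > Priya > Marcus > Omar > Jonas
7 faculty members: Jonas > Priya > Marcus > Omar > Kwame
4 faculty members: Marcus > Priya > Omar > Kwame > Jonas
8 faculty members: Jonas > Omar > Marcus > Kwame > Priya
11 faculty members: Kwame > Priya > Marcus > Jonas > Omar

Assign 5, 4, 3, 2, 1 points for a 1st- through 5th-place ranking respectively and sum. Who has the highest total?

Priya

Priya: 1·5 + 1·4 + 8·4 + 7·4 + 4·4 + 8·1 + 11·4 = 137
Omar: 1·2 + 1·2 + 8·2 + 7·2 + 4·3 + 8·4 + 11·1 = 89
Kwame: 1·3 + 1·3 + 8·5 + 7·1 + 4·2 + 8·2 + 11·5 = 132
Marcus: 1·1 + 1·1 + 8·3 + 7·3 + 4·5 + 8·3 + 11·3 = 124
Jonas: 1·4 + 1·5 + 8·1 + 7·5 + 4·1 + 8·5 + 11·2 = 118
Priya has the highest Borda score (137).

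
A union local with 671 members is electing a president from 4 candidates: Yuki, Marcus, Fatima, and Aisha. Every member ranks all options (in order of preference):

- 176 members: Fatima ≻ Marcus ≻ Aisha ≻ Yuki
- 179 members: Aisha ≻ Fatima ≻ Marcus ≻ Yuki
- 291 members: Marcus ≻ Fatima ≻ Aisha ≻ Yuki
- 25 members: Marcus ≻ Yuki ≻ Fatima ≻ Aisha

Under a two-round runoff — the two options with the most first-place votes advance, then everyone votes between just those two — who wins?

Marcus

Round 1 first-place votes: Yuki 0, Marcus 316, Fatima 176, Aisha 179.
Marcus and Aisha advance.
Runoff: Marcus is preferred to Aisha by 492 voters; Aisha by 179.
Marcus wins the runoff.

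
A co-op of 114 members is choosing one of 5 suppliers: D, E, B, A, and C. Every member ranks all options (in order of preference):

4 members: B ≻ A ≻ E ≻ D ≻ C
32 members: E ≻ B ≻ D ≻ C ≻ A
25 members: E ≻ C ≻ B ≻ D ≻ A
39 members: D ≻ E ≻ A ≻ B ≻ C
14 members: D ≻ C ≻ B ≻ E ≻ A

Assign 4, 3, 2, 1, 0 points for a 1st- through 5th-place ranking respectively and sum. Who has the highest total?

E

D: 4·1 + 32·2 + 25·1 + 39·4 + 14·4 = 305
E: 4·2 + 32·4 + 25·4 + 39·3 + 14·1 = 367
B: 4·4 + 32·3 + 25·2 + 39·1 + 14·2 = 229
A: 4·3 + 32·0 + 25·0 + 39·2 + 14·0 = 90
C: 4·0 + 32·1 + 25·3 + 39·0 + 14·3 = 149
E has the highest Borda score (367).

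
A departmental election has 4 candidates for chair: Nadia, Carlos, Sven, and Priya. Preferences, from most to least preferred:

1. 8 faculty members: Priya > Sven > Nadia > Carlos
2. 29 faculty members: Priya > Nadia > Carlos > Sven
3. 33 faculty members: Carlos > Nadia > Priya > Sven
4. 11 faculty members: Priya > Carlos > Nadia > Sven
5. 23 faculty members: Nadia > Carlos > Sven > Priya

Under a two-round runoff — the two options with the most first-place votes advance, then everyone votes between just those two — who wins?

Carlos

Round 1 first-place votes: Nadia 23, Carlos 33, Sven 0, Priya 48.
Priya and Carlos advance.
Runoff: Priya is preferred to Carlos by 48 voters; Carlos by 56.
Carlos wins the runoff.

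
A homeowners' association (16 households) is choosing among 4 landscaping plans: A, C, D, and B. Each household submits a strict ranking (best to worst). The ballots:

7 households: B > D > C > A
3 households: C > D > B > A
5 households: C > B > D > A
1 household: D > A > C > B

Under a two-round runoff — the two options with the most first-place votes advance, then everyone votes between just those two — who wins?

Round 1 first-place votes: A 0, C 8, D 1, B 7.
C and B advance.
Runoff: C is preferred to B by 9 voters; B by 7.
C wins the runoff.

C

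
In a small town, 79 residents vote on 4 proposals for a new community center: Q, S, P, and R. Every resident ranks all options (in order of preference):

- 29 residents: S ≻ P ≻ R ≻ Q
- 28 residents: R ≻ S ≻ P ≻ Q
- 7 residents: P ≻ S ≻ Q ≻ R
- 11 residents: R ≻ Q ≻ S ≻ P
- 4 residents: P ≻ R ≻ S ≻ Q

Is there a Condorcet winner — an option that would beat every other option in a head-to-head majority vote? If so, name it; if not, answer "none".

none

Checking pairwise contests:
S beats Q 68–11.
R beats S 43–36.
S beats P 68–11.
P beats R 40–39.
Every option loses at least one head-to-head, so there is no Condorcet winner.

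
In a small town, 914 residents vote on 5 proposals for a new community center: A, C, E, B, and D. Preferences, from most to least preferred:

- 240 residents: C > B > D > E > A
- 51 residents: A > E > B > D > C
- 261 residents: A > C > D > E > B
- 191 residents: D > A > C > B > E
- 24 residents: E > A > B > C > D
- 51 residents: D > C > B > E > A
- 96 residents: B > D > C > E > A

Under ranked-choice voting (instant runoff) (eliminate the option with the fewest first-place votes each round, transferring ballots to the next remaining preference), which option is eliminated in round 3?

C

Round 1: A 312, C 240, E 24, B 96, D 242. Eliminate E.
Round 2: A 336, C 240, B 96, D 242. Eliminate B.
Round 3: A 336, C 240, D 338. Eliminate C.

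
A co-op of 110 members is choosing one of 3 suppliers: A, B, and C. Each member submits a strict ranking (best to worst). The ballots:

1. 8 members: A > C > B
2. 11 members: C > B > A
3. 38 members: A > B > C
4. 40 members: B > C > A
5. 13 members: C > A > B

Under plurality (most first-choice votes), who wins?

First-place votes: A 46, B 40, C 24.
A has the most first-place votes.

A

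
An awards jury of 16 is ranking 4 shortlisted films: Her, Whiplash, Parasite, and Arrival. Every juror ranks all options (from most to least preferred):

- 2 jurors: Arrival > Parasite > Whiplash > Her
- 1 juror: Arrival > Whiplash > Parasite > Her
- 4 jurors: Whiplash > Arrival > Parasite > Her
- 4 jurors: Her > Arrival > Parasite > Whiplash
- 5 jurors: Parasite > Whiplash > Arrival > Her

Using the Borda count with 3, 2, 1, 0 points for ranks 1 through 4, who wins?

Arrival

Her: 2·0 + 1·0 + 4·0 + 4·3 + 5·0 = 12
Whiplash: 2·1 + 1·2 + 4·3 + 4·0 + 5·2 = 26
Parasite: 2·2 + 1·1 + 4·1 + 4·1 + 5·3 = 28
Arrival: 2·3 + 1·3 + 4·2 + 4·2 + 5·1 = 30
Arrival has the highest Borda score (30).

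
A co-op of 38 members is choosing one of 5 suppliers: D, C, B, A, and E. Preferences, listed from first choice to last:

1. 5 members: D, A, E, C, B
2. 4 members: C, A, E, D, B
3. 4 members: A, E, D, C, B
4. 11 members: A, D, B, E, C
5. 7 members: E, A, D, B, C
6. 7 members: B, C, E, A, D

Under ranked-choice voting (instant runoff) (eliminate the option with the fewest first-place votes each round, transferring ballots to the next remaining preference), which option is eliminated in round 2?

D

Round 1: D 5, C 4, B 7, A 15, E 7. Eliminate C.
Round 2: D 5, B 7, A 19, E 7. Eliminate D.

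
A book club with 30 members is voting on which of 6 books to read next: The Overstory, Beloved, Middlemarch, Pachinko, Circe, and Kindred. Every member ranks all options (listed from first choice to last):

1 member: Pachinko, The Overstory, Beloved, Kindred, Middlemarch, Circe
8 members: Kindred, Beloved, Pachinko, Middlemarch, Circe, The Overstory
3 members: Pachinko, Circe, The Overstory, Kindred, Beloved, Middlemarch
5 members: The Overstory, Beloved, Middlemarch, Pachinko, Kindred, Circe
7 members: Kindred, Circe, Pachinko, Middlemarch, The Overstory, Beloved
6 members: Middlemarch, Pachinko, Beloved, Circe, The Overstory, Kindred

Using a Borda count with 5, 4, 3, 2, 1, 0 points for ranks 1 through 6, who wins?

Pachinko

The Overstory: 1·4 + 8·0 + 3·3 + 5·5 + 7·1 + 6·1 = 51
Beloved: 1·3 + 8·4 + 3·1 + 5·4 + 7·0 + 6·3 = 76
Middlemarch: 1·1 + 8·2 + 3·0 + 5·3 + 7·2 + 6·5 = 76
Pachinko: 1·5 + 8·3 + 3·5 + 5·2 + 7·3 + 6·4 = 99
Circe: 1·0 + 8·1 + 3·4 + 5·0 + 7·4 + 6·2 = 60
Kindred: 1·2 + 8·5 + 3·2 + 5·1 + 7·5 + 6·0 = 88
Pachinko has the highest Borda score (99).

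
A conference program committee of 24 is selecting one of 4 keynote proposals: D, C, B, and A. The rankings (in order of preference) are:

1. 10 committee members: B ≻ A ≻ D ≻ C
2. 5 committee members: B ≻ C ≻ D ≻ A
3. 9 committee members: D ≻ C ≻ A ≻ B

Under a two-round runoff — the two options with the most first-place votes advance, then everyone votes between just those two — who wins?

B

Round 1 first-place votes: D 9, C 0, B 15, A 0.
B and D advance.
Runoff: B is preferred to D by 15 voters; D by 9.
B wins the runoff.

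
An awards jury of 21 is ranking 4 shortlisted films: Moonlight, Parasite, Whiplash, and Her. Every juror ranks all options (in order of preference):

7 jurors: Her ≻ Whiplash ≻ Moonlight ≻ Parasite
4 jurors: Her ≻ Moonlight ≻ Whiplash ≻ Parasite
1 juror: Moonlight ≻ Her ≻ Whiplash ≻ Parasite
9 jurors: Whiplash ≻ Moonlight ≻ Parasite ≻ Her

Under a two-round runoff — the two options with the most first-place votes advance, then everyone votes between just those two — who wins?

Round 1 first-place votes: Moonlight 1, Parasite 0, Whiplash 9, Her 11.
Her and Whiplash advance.
Runoff: Her is preferred to Whiplash by 12 voters; Whiplash by 9.
Her wins the runoff.

Her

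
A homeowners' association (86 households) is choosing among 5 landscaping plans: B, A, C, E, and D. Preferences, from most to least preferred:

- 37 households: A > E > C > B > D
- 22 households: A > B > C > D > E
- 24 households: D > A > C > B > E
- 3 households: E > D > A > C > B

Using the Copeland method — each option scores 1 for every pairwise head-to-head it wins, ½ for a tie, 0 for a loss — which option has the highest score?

A

B: beats E and D; loses to A and C → score 2.
A: beats B, C, E, and D → score 4.
C: beats B, E, and D; loses to A → score 3.
E: loses to B, A, C, and D → score 0.
D: beats E; loses to B, A, and C → score 1.
A has the best pairwise record.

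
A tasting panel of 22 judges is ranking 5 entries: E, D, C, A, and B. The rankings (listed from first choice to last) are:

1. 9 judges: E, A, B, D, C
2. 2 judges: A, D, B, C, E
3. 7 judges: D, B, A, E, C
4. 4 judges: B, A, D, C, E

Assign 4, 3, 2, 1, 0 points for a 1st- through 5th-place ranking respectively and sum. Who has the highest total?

E: 9·4 + 2·0 + 7·1 + 4·0 = 43
D: 9·1 + 2·3 + 7·4 + 4·2 = 51
C: 9·0 + 2·1 + 7·0 + 4·1 = 6
A: 9·3 + 2·4 + 7·2 + 4·3 = 61
B: 9·2 + 2·2 + 7·3 + 4·4 = 59
A has the highest Borda score (61).

A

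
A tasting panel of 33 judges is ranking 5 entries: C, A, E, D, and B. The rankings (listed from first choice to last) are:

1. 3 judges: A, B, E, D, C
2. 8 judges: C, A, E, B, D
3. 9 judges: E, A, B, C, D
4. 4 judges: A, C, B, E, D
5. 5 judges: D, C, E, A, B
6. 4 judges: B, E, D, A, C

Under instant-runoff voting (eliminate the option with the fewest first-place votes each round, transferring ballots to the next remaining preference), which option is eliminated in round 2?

Round 1: C 8, A 7, E 9, D 5, B 4. Eliminate B.
Round 2: C 8, A 7, E 13, D 5. Eliminate D.

D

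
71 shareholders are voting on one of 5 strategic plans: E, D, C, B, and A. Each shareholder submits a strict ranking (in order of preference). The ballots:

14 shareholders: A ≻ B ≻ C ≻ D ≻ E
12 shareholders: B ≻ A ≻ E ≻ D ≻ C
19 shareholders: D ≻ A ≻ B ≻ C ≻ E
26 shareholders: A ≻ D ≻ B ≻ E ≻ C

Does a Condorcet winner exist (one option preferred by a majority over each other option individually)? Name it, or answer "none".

A

A vs E: 71–0 for A.
A vs D: 52–19 for A.
A vs C: 71–0 for A.
A vs B: 59–12 for A.
A beats every other option head-to-head.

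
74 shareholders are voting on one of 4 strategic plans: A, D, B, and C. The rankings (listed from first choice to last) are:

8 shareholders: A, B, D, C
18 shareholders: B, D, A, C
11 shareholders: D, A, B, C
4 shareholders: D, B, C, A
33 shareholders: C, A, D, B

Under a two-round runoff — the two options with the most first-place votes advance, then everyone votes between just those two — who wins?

B

Round 1 first-place votes: A 8, D 15, B 18, C 33.
C and B advance.
Runoff: C is preferred to B by 33 voters; B by 41.
B wins the runoff.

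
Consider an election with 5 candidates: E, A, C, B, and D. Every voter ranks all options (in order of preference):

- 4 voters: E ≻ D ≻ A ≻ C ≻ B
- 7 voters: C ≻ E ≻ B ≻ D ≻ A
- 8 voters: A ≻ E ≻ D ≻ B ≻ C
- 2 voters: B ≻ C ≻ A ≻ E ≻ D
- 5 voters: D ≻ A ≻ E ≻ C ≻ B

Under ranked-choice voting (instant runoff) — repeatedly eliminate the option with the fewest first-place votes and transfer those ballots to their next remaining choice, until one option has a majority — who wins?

D

Round 1: E 4, A 8, C 7, B 2, D 5. Eliminate B.
Round 2: E 4, A 8, C 9, D 5. Eliminate E.
Round 3: A 8, C 9, D 9. Eliminate A.
Round 4: C 9, D 17. D has a majority.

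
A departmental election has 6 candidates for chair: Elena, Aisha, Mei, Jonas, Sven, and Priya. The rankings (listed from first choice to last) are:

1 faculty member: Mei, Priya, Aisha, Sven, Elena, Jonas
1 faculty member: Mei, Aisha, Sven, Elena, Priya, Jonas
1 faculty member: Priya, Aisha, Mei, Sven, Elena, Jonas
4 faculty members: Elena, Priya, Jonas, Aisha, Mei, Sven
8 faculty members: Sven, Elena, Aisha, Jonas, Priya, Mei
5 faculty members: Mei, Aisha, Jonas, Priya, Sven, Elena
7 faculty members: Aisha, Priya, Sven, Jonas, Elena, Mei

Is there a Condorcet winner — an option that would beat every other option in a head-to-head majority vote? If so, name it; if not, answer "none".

Aisha

Aisha vs Elena: 15–12 for Aisha.
Aisha vs Mei: 20–7 for Aisha.
Aisha vs Jonas: 23–4 for Aisha.
Aisha vs Sven: 19–8 for Aisha.
Aisha vs Priya: 21–6 for Aisha.
Aisha beats every other option head-to-head.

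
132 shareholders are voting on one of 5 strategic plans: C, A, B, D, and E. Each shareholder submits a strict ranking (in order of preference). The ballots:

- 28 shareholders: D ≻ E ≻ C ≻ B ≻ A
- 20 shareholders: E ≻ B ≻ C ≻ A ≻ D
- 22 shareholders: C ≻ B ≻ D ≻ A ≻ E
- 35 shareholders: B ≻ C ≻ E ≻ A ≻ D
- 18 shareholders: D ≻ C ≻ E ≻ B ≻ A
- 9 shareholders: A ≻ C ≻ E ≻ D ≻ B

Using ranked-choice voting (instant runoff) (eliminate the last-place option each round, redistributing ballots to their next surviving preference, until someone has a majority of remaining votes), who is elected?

Round 1: C 22, A 9, B 35, D 46, E 20. Eliminate A.
Round 2: C 31, B 35, D 46, E 20. Eliminate E.
Round 3: C 31, B 55, D 46. Eliminate C.
Round 4: B 77, D 55. B has a majority.

B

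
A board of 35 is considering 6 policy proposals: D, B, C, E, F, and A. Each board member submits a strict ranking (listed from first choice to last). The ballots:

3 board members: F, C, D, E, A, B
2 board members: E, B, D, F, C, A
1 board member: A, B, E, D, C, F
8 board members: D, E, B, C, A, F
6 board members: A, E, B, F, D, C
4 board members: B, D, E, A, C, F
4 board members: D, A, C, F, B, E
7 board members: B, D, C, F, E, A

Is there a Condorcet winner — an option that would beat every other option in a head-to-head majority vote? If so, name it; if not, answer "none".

none

Checking pairwise contests:
B beats D 20–15.
E beats B 19–16.
D beats C 32–3.
D beats E 26–9.
D beats F 26–9.
D beats A 28–7.
Every option loses at least one head-to-head, so there is no Condorcet winner.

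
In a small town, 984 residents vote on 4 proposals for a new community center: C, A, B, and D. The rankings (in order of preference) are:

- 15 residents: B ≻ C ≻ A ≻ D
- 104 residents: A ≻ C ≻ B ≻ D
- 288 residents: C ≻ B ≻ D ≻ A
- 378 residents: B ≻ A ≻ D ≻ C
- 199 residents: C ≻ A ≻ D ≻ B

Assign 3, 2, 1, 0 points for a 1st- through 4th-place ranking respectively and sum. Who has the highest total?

B

C: 15·2 + 104·2 + 288·3 + 378·0 + 199·3 = 1699
A: 15·1 + 104·3 + 288·0 + 378·2 + 199·2 = 1481
B: 15·3 + 104·1 + 288·2 + 378·3 + 199·0 = 1859
D: 15·0 + 104·0 + 288·1 + 378·1 + 199·1 = 865
B has the highest Borda score (1859).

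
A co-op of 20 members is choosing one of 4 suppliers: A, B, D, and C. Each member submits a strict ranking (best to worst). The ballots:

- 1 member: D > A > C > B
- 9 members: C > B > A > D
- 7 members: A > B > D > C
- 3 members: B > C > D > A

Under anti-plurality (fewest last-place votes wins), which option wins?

B

Last-place votes: A 3, B 1, D 9, C 7.
B is ranked last by the fewest voters, so B wins.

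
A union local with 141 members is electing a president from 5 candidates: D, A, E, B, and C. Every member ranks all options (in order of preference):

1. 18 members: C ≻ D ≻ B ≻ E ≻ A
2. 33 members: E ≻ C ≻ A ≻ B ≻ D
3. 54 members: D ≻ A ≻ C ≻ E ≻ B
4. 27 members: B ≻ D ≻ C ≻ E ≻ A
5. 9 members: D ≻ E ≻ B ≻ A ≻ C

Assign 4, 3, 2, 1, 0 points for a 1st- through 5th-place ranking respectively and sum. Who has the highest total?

D

D: 18·3 + 33·0 + 54·4 + 27·3 + 9·4 = 387
A: 18·0 + 33·2 + 54·3 + 27·0 + 9·1 = 237
E: 18·1 + 33·4 + 54·1 + 27·1 + 9·3 = 258
B: 18·2 + 33·1 + 54·0 + 27·4 + 9·2 = 195
C: 18·4 + 33·3 + 54·2 + 27·2 + 9·0 = 333
D has the highest Borda score (387).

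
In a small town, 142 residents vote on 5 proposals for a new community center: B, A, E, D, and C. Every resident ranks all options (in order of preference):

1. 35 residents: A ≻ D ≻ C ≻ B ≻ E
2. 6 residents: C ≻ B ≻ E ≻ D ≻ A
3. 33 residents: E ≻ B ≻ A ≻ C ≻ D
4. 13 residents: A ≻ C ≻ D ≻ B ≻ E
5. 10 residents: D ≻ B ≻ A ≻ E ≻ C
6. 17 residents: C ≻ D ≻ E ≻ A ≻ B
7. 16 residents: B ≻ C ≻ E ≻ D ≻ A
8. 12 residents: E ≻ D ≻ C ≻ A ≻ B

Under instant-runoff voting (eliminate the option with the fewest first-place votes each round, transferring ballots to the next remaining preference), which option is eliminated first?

Round 1: B 16, A 48, E 45, D 10, C 23. Eliminate D.

D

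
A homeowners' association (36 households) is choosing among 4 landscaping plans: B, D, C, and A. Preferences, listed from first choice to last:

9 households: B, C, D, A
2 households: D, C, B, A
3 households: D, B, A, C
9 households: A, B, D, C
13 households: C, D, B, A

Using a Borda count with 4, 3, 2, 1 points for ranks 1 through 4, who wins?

B: 9·4 + 2·2 + 3·3 + 9·3 + 13·2 = 102
D: 9·2 + 2·4 + 3·4 + 9·2 + 13·3 = 95
C: 9·3 + 2·3 + 3·1 + 9·1 + 13·4 = 97
A: 9·1 + 2·1 + 3·2 + 9·4 + 13·1 = 66
B has the highest Borda score (102).

B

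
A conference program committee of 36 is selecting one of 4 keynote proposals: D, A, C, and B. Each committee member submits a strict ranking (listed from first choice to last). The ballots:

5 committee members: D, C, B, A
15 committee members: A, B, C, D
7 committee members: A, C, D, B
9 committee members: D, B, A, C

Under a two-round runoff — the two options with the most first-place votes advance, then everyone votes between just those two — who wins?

Round 1 first-place votes: D 14, A 22, C 0, B 0.
A and D advance.
Runoff: A is preferred to D by 22 voters; D by 14.
A wins the runoff.

A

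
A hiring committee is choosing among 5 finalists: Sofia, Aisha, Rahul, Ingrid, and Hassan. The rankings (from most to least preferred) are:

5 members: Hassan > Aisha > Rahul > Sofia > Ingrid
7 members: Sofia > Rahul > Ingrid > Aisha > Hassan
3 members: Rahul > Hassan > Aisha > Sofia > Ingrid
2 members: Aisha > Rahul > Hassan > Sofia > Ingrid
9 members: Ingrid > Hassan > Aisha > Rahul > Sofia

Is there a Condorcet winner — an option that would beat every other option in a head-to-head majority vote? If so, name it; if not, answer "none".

none

Checking pairwise contests:
Aisha beats Sofia 19–7.
Ingrid beats Aisha 16–10.
Aisha beats Rahul 16–10.
Sofia beats Ingrid 17–9.
Ingrid beats Hassan 16–10.
Every option loses at least one head-to-head, so there is no Condorcet winner.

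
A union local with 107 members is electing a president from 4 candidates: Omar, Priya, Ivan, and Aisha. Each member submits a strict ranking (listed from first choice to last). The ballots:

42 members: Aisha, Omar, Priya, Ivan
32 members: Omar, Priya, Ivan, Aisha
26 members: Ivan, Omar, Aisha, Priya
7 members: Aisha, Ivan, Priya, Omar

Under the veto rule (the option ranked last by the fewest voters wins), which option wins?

Omar

Last-place votes: Omar 7, Priya 26, Ivan 42, Aisha 32.
Omar is ranked last by the fewest voters, so Omar wins.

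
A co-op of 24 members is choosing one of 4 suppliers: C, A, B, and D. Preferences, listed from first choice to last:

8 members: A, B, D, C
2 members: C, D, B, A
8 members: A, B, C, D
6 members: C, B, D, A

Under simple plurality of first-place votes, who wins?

First-place votes: C 8, A 16, B 0, D 0.
A has the most first-place votes.

A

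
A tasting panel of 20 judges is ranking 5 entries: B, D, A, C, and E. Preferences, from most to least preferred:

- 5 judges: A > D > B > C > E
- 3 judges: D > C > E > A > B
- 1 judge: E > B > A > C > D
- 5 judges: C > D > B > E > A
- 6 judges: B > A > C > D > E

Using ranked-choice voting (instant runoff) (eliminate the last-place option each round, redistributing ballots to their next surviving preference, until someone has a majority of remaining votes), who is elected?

B

Round 1: B 6, D 3, A 5, C 5, E 1. Eliminate E.
Round 2: B 7, D 3, A 5, C 5. Eliminate D.
Round 3: B 7, A 5, C 8. Eliminate A.
Round 4: B 12, C 8. B has a majority.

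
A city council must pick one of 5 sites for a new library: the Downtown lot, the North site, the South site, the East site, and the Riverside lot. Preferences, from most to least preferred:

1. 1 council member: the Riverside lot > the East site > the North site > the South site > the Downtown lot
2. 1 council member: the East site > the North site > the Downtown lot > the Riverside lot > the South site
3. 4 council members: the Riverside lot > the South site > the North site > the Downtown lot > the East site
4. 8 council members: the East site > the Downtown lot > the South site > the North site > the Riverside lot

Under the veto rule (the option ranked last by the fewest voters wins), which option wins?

Last-place votes: the Downtown lot 1, the North site 0, the South site 1, the East site 4, the Riverside lot 8.
the North site is ranked last by the fewest voters, so the North site wins.

the North site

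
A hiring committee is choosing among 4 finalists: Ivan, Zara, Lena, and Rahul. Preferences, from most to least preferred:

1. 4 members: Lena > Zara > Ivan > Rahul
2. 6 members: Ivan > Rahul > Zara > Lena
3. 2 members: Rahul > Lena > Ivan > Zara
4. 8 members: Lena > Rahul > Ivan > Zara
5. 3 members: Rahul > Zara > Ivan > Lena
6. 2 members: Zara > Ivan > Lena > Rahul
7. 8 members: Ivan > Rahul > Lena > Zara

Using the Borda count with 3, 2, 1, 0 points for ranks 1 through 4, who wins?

Ivan

Ivan: 4·1 + 6·3 + 2·1 + 8·1 + 3·1 + 2·2 + 8·3 = 63
Zara: 4·2 + 6·1 + 2·0 + 8·0 + 3·2 + 2·3 + 8·0 = 26
Lena: 4·3 + 6·0 + 2·2 + 8·3 + 3·0 + 2·1 + 8·1 = 50
Rahul: 4·0 + 6·2 + 2·3 + 8·2 + 3·3 + 2·0 + 8·2 = 59
Ivan has the highest Borda score (63).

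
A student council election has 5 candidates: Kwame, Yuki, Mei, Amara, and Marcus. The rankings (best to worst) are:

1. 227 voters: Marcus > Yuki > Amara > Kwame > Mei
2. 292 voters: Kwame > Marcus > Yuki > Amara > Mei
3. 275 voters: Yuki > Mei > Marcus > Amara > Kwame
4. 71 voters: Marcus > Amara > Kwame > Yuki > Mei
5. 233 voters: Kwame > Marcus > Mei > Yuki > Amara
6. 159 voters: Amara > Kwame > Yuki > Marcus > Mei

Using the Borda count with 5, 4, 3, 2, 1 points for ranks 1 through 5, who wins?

Kwame: 227·2 + 292·5 + 275·1 + 71·3 + 233·5 + 159·4 = 4203
Yuki: 227·4 + 292·3 + 275·5 + 71·2 + 233·2 + 159·3 = 4244
Mei: 227·1 + 292·1 + 275·4 + 71·1 + 233·3 + 159·1 = 2548
Amara: 227·3 + 292·2 + 275·2 + 71·4 + 233·1 + 159·5 = 3127
Marcus: 227·5 + 292·4 + 275·3 + 71·5 + 233·4 + 159·2 = 4733
Marcus has the highest Borda score (4733).

Marcus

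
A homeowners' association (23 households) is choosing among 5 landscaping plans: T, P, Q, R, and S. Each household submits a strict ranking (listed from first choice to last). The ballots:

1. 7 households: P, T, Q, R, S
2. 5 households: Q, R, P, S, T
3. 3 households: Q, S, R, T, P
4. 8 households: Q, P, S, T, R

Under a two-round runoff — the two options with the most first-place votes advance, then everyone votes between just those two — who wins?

Q

Round 1 first-place votes: T 0, P 7, Q 16, R 0, S 0.
Q and P advance.
Runoff: Q is preferred to P by 16 voters; P by 7.
Q wins the runoff.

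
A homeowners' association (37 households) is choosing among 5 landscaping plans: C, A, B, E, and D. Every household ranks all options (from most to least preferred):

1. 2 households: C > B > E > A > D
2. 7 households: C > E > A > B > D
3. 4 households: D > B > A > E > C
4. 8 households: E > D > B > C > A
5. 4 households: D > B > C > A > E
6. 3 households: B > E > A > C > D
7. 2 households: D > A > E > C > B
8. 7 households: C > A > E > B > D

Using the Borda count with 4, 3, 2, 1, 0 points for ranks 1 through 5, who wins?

C: 2·4 + 7·4 + 4·0 + 8·1 + 4·2 + 3·1 + 2·1 + 7·4 = 85
A: 2·1 + 7·2 + 4·2 + 8·0 + 4·1 + 3·2 + 2·3 + 7·3 = 61
B: 2·3 + 7·1 + 4·3 + 8·2 + 4·3 + 3·4 + 2·0 + 7·1 = 72
E: 2·2 + 7·3 + 4·1 + 8·4 + 4·0 + 3·3 + 2·2 + 7·2 = 88
D: 2·0 + 7·0 + 4·4 + 8·3 + 4·4 + 3·0 + 2·4 + 7·0 = 64
E has the highest Borda score (88).

E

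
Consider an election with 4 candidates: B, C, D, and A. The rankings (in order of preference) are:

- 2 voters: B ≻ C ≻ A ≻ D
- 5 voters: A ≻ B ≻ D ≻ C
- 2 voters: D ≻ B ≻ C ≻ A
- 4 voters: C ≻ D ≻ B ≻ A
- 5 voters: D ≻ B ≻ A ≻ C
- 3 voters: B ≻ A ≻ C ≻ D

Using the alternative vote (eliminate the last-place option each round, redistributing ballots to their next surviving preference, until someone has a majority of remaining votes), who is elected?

D

Round 1: B 5, C 4, D 7, A 5. Eliminate C.
Round 2: B 5, D 11, A 5. D has a majority.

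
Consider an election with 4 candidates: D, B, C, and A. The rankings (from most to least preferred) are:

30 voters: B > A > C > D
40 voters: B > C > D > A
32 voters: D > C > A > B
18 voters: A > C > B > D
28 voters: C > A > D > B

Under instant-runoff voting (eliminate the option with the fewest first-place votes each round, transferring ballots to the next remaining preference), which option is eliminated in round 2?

D

Round 1: D 32, B 70, C 28, A 18. Eliminate A.
Round 2: D 32, B 70, C 46. Eliminate D.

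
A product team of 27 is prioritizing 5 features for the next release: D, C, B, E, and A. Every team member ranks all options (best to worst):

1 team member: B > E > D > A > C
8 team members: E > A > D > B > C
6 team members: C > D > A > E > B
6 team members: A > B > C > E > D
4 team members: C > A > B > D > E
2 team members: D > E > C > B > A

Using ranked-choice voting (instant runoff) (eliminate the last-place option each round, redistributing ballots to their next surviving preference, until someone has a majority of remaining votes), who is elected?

Round 1: D 2, C 10, B 1, E 8, A 6. Eliminate B.
Round 2: D 2, C 10, E 9, A 6. Eliminate D.
Round 3: C 10, E 11, A 6. Eliminate A.
Round 4: C 16, E 11. C has a majority.

C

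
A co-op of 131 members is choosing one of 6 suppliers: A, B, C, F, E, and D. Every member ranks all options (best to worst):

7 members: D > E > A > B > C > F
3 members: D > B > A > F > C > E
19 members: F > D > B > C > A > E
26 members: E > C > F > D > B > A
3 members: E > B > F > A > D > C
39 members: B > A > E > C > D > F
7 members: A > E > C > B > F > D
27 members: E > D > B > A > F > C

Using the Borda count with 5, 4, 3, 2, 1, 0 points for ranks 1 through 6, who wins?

E

A: 7·3 + 3·3 + 19·1 + 26·0 + 3·2 + 39·4 + 7·5 + 27·2 = 300
B: 7·2 + 3·4 + 19·3 + 26·1 + 3·4 + 39·5 + 7·2 + 27·3 = 411
C: 7·1 + 3·1 + 19·2 + 26·4 + 3·0 + 39·2 + 7·3 + 27·0 = 251
F: 7·0 + 3·2 + 19·5 + 26·3 + 3·3 + 39·0 + 7·1 + 27·1 = 222
E: 7·4 + 3·0 + 19·0 + 26·5 + 3·5 + 39·3 + 7·4 + 27·5 = 453
D: 7·5 + 3·5 + 19·4 + 26·2 + 3·1 + 39·1 + 7·0 + 27·4 = 328
E has the highest Borda score (453).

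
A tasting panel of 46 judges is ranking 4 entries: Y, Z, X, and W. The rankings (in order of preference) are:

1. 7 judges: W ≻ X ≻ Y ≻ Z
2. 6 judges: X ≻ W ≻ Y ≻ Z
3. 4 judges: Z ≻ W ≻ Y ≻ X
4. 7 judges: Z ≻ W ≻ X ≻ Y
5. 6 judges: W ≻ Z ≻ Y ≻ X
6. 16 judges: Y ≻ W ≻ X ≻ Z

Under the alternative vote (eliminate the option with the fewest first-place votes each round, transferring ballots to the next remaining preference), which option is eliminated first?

X

Round 1: Y 16, Z 11, X 6, W 13. Eliminate X.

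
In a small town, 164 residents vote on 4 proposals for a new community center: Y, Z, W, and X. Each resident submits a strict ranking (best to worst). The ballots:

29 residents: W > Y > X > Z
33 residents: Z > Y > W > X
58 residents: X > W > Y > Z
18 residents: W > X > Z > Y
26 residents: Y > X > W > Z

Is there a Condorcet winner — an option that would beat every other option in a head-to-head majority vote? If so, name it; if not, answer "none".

Checking pairwise contests:
W beats Y 105–59.
Y beats Z 113–51.
X beats W 84–80.
Y beats X 88–76.
Every option loses at least one head-to-head, so there is no Condorcet winner.

none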